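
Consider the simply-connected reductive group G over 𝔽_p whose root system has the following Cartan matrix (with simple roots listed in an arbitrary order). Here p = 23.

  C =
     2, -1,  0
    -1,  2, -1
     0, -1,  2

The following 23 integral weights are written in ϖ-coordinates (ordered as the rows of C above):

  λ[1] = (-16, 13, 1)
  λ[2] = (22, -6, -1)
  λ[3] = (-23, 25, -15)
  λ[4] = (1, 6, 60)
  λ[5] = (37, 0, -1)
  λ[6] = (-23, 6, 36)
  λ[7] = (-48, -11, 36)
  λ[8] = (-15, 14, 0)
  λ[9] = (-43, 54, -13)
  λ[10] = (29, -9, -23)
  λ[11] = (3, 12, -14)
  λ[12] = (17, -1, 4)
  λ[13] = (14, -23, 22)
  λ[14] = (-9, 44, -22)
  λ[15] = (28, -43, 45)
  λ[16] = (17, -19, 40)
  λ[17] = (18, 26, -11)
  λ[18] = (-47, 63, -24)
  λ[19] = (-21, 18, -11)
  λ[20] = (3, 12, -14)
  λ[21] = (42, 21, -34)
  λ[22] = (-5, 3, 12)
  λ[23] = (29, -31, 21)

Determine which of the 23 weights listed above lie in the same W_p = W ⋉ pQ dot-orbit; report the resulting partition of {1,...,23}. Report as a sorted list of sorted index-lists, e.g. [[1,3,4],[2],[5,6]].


Cartan matrix: type A_3 (|W|=24); un-permuting the 3 rows.

Each λ_j+ρ reduced to Ā_23; 3-tuples below use C's row order:

  λ_1+ρ ↦ (14, 1, 1)
  λ_2+ρ ↦ (18, 0, 5)
  λ_3+ρ ↦ (9, 10, 1)
  λ_4+ρ ↦ (14, 1, 1)
  λ_5+ρ ↦ (7, 15, 1)
  λ_6+ρ ↦ (14, 1, 1)
  λ_7+ρ ↦ (9, 10, 1)
  λ_8+ρ ↦ (14, 1, 1)
  λ_9+ρ ↦ (9, 10, 1)
  λ_10+ρ ↦ (7, 15, 1)
  λ_11+ρ ↦ (4, 0, 13)
  λ_12+ρ ↦ (18, 0, 5)
  λ_13+ρ ↦ (7, 15, 1)
  λ_14+ρ ↦ (14, 1, 1)
  λ_15+ρ ↦ (4, 0, 13)
  λ_16+ρ ↦ (18, 0, 5)
  λ_17+ρ ↦ (4, 0, 13)
  λ_18+ρ ↦ (18, 0, 5)
  λ_19+ρ ↦ (9, 10, 1)
  λ_20+ρ ↦ (4, 0, 13)
  λ_21+ρ ↦ (9, 10, 1)
  λ_22+ρ ↦ (4, 0, 13)
  λ_23+ρ ↦ (7, 15, 1)

Partition of {1..23} into 5 W_23-dot-orbits:

[[1, 4, 6, 8, 14], [2, 12, 16, 18], [3, 7, 9, 19, 21], [5, 10, 13, 23], [11, 15, 17, 20, 22]]


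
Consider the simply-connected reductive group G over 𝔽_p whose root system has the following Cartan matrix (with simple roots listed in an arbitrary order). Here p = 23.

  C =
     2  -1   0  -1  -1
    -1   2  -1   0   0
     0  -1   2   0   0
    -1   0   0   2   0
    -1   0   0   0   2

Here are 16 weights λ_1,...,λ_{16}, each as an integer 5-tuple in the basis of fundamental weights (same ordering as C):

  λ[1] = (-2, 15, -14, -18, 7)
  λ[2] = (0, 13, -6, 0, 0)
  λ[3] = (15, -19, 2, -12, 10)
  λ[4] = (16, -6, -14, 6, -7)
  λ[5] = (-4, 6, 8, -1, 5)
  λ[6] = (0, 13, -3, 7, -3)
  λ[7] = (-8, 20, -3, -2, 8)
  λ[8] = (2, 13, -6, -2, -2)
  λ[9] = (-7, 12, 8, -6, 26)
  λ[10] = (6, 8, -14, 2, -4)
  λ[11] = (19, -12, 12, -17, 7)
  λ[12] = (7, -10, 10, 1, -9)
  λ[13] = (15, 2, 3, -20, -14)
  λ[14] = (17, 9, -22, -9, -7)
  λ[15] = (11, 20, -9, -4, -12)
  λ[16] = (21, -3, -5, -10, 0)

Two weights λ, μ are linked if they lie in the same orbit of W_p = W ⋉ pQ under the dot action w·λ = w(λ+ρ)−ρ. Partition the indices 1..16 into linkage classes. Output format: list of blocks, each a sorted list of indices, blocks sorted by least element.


Type D_5, rank 5, |W|=1920; reorder rows/cols to standard.

Folding the 16 weights λ_j+ρ into Ā_23 (reps in the given 5-coord order):

  [1] (1, 5, 2, 7, 2);  [2] (1, 5, 5, 1, 1);  [3] (1, 5, 5, 1, 1);  [4] (5, 1, 4, 0, 1);  [5] (0, 4, 9, 3, 3);  [6] (1, 0, 2, 7, 1);  [7] (1, 0, 2, 7, 1);  [8] (1, 5, 5, 1, 1);  [9] (0, 2, 5, 9, 1);  [10] (0, 4, 9, 3, 3);  [11] (0, 2, 5, 9, 1);  [12] (1, 0, 2, 7, 1);  [13] (0, 4, 9, 3, 3);  [14] (1, 5, 5, 1, 1);  [15] (1, 0, 2, 7, 1);  [16] (0, 2, 5, 9, 1)

These 16 weights hit 6 W_23-dot-orbits; sizes (1, 4, 1, 3, 4, 3):

[[1], [2, 3, 8, 14], [4], [5, 10, 13], [6, 7, 12, 15], [9, 11, 16]]


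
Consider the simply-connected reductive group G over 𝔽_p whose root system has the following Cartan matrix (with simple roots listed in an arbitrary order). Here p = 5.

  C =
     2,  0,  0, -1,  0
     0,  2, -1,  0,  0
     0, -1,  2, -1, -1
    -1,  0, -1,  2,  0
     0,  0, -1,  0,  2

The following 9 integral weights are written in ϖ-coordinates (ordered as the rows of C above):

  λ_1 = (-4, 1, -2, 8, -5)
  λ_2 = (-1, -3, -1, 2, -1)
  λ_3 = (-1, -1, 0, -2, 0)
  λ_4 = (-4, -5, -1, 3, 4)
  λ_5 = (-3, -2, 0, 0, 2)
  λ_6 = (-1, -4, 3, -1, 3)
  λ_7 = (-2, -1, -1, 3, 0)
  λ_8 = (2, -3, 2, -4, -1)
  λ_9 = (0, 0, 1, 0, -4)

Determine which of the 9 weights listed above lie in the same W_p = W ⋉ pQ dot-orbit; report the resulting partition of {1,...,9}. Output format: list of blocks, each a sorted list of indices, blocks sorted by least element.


Cartan matrix: type D_5 (|W|=1920); un-permuting the 5 rows.

Folding the 9 weights λ_j+ρ into Ā_5 (reps in the given 5-coord order):

  λ_1+ρ ↦ (1, 0, 1, 0, 2);  λ_2+ρ ↦ (0, 0, 0, 1, 2);  λ_3+ρ ↦ (1, 0, 0, 0, 1);  λ_4+ρ ↦ (1, 0, 0, 0, 1);  λ_5+ρ ↦ (1, 0, 1, 0, 2);  λ_6+ρ ↦ (1, 0, 0, 0, 1);  λ_7+ρ ↦ (1, 0, 0, 0, 1);  λ_8+ρ ↦ (0, 0, 0, 1, 2);  λ_9+ρ ↦ (1, 0, 1, 0, 2)

The 9 indices split into 3 linkage classes (same alcove rep ⇔ same W_5-dot-orbit):

[[1, 5, 9], [2, 8], [3, 4, 6, 7]]


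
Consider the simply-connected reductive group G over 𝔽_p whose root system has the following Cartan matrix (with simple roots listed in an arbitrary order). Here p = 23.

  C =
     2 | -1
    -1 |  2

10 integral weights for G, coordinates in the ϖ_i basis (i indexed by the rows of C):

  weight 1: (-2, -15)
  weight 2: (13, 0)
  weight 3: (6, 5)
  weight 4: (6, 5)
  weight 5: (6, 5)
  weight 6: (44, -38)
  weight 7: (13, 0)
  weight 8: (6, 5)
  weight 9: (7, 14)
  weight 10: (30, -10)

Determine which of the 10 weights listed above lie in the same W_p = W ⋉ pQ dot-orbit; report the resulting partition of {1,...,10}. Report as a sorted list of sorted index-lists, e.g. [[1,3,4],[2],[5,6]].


Root system A_2: the 2×2 matrix C matches after relabeling.

W_23-reps of the 10 weights in Ā_23 (same 2-coord order as C):

    [1] (14, 1)
    [2] (14, 1)
    [3] (7, 6)
    [4] (7, 6)
    [5] (7, 6)
    [6] (14, 1)
    [7] (14, 1)
    [8] (7, 6)
    [9] (8, 15)
    [10] (14, 1)

Grouping the 10 weights by Ā_23-representative: 3 linkage classes.

[[1, 2, 6, 7, 10], [3, 4, 5, 8], [9]]


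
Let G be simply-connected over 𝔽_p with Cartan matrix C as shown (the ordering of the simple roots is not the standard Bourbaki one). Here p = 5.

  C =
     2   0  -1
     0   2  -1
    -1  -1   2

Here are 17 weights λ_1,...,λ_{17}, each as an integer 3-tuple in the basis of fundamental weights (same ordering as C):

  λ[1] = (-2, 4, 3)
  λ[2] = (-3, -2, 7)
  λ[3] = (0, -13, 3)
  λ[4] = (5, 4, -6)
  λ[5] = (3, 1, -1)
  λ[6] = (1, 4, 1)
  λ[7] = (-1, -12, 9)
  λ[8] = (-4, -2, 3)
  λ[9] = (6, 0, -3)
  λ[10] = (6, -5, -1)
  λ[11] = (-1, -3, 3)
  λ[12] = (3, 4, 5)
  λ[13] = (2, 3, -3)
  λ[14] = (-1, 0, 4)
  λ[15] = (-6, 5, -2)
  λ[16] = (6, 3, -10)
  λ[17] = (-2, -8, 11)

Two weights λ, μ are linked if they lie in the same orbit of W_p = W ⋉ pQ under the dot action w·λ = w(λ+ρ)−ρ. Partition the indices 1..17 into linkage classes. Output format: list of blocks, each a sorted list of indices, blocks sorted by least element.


C ↔ A_3 under row/col permutation; |W(A_3)| = 24.

Folding the 17 weights λ_j+ρ into Ā_5 (reps in the given 3-coord order):

  1: (3, 1, 0) · 2: (1, 2, 2) · 3: (2, 1, 0) · 4: (0, 1, 4) · 5: (3, 1, 0) · 6: (2, 1, 0) · 7: (0, 1, 4) · 8: (3, 1, 0) · 9: (3, 1, 0) · 10: (1, 2, 2) · 11: (0, 2, 2) · 12: (0, 1, 4) · 13: (1, 2, 2) · 14: (1, 0, 4) · 15: (0, 1, 4) · 16: (2, 1, 0) · 17: (3, 1, 0)

These 17 weights hit 6 W_5-dot-orbits; sizes (5, 3, 3, 4, 1, 1):

[[1, 5, 8, 9, 17], [2, 10, 13], [3, 6, 16], [4, 7, 12, 15], [11], [14]]


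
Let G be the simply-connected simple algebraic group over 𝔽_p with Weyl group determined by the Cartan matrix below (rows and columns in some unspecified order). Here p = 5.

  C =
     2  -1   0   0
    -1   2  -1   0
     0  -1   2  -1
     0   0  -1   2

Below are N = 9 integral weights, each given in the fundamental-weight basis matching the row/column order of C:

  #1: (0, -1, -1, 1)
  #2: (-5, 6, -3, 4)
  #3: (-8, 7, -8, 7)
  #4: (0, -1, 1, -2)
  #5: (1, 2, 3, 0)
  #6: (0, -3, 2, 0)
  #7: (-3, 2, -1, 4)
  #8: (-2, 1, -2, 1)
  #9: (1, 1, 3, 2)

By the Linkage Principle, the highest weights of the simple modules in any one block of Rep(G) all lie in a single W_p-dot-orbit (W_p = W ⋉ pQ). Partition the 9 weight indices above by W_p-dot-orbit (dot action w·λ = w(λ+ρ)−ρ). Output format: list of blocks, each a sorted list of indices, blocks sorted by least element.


C ↔ A_4 under row/col permutation; |W(A_4)| = 120.

W_5-reps of the 9 weights in Ā_5 (same 4-coord order as C):

    [1] (1, 0, 0, 2)
    [2] (1, 0, 0, 2)
    [3] (1, 1, 1, 1)
    [4] (1, 0, 1, 1)
    [5] (1, 0, 0, 2)
    [6] (1, 1, 1, 1)
    [7] (1, 0, 0, 2)
    [8] (1, 0, 1, 1)
    [9] (1, 1, 1, 1)

Grouping the 9 weights by Ā_5-representative: 3 linkage classes.

[[1, 2, 5, 7], [3, 6, 9], [4, 8]]


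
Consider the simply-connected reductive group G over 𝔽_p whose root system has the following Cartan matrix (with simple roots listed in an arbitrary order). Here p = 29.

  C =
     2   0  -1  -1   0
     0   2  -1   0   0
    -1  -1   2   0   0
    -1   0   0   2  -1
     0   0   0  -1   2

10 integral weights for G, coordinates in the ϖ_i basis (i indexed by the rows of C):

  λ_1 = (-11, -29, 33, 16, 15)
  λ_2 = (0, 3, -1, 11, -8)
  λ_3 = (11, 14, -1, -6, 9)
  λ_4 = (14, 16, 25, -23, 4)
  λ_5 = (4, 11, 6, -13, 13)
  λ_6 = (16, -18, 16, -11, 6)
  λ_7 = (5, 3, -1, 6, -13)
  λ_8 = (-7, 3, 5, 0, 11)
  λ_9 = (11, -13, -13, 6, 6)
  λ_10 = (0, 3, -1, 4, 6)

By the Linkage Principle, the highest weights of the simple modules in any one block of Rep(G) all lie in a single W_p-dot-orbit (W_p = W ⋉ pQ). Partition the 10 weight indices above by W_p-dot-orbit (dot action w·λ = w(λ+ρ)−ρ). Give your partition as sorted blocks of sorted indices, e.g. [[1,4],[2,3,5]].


A_5 Cartan matrix, 5 simple roots permuted; ρ=(1,1,1,1,1).

λ_j+ρ reflected into Ā_29 (⟨·,θ^∨⟩≤29); 5-tuples as given:

    λ_1+ρ ↦ (1, 4, 0, 5, 7)
    λ_2+ρ ↦ (1, 4, 0, 5, 7)
    λ_3+ρ ↦ (7, 12, 0, 5, 2)
    λ_4+ρ ↦ (7, 12, 0, 5, 2)
    λ_5+ρ ↦ (7, 12, 0, 5, 2)
    λ_6+ρ ↦ (7, 12, 0, 5, 2)
    λ_7+ρ ↦ (1, 4, 0, 5, 7)
    λ_8+ρ ↦ (1, 4, 0, 5, 7)
    λ_9+ρ ↦ (7, 12, 0, 5, 2)
    λ_10+ρ ↦ (1, 4, 0, 5, 7)

Linkage partition of the 10 weights (2 classes, p=29):

[[1, 2, 7, 8, 10], [3, 4, 5, 6, 9]]


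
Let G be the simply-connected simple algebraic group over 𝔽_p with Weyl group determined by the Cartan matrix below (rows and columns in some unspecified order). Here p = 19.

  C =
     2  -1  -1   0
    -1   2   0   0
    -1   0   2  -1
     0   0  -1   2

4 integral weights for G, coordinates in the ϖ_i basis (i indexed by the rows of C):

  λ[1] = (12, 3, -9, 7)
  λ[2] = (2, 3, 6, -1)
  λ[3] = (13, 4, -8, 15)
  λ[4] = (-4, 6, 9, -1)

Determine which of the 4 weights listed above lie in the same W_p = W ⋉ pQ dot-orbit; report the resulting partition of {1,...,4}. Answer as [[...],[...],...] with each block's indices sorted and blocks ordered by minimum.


A_4 Cartan matrix, 4 simple roots permuted; ρ=(1,1,1,1).

Alcove-folded reps (p=19, 4 weights, presented ϖ-order):

  λ_1 → (5, 4, 8, 0);  λ_2 → (3, 4, 7, 0);  λ_3 → (3, 4, 7, 0);  λ_4 → (3, 4, 7, 0)

The 4 indices split into 2 linkage classes (same alcove rep ⇔ same W_19-dot-orbit):

[[1], [2, 3, 4]]


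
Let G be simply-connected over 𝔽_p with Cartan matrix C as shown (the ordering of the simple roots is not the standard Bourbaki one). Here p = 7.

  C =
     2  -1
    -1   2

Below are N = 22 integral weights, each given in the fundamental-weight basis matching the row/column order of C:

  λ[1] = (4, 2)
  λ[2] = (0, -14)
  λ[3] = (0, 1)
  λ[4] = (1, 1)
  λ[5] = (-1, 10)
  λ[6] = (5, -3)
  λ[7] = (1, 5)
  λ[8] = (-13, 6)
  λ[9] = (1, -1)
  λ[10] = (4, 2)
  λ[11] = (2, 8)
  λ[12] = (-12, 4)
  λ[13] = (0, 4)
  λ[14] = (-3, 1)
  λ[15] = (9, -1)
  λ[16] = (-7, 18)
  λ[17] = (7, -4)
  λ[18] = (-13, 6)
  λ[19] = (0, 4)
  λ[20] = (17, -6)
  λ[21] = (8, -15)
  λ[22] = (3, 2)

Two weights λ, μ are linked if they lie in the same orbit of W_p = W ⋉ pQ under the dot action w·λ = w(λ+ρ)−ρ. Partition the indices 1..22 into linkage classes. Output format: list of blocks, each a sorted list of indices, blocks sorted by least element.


Root system A_2: the 2×2 matrix C matches after relabeling.

W_7-reps of the 22 weights in Ā_7 (same 2-coord order as C):

    [1] (4, 2)
    [2] (1, 5)
    [3] (1, 2)
    [4] (2, 2)
    [5] (4, 3)
    [6] (4, 2)
    [7] (1, 5)
    [8] (2, 0)
    [9] (2, 0)
    [10] (4, 2)
    [11] (2, 2)
    [12] (1, 2)
    [13] (1, 5)
    [14] (2, 0)
    [15] (4, 3)
    [16] (1, 5)
    [17] (4, 2)
    [18] (2, 0)
    [19] (1, 5)
    [20] (4, 2)
    [21] (2, 0)
    [22] (4, 3)

Linkage partition of the 22 weights (6 classes, p=7):

[[1, 6, 10, 17, 20], [2, 7, 13, 16, 19], [3, 12], [4, 11], [5, 15, 22], [8, 9, 14, 18, 21]]


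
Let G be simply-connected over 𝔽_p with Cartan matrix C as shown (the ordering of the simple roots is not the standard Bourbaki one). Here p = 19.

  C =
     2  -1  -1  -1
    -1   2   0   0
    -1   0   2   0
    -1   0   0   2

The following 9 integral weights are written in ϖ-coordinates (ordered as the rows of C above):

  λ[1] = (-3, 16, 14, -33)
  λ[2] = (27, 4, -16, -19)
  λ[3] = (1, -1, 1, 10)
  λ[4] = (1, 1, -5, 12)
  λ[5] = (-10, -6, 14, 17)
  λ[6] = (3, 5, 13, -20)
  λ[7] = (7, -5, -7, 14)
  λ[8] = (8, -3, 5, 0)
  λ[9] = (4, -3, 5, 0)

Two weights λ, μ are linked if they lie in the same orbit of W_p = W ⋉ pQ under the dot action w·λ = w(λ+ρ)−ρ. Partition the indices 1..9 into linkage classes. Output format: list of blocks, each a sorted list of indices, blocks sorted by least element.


Dynkin diagram of C (from the 6 off-diagonal −1 entries): D_4.

Ā_19 reps of the 9 weights (D_4, coords as presented):

  λ_1 → (2, 0, 2, 11)
  λ_2 → (0, 9, 1, 4)
  λ_3 → (2, 0, 2, 11)
  λ_4 → (2, 0, 2, 11)
  λ_5 → (0, 9, 1, 4)
  λ_6 → (0, 9, 1, 4)
  λ_7 → (2, 0, 2, 11)
  λ_8 → (3, 2, 6, 1)
  λ_9 → (3, 2, 6, 1)

The 9 indices split into 3 linkage classes (same alcove rep ⇔ same W_19-dot-orbit):

[[1, 3, 4, 7], [2, 5, 6], [8, 9]]


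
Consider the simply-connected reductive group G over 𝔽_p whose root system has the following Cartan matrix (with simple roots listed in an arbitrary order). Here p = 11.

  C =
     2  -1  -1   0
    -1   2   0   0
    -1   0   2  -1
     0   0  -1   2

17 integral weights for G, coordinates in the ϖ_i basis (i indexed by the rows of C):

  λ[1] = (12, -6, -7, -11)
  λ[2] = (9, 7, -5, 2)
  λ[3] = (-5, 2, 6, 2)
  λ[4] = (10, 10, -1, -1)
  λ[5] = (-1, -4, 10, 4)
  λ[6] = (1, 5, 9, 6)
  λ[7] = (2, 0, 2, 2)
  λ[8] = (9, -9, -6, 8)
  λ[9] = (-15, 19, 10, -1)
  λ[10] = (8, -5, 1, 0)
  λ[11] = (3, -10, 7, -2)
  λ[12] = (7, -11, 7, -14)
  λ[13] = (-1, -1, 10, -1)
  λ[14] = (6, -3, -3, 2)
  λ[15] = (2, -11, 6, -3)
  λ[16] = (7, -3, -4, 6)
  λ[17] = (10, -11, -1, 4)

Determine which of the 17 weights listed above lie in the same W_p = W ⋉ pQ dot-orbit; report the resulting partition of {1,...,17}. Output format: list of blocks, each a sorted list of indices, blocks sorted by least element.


Root system A_4: the 4×4 matrix C matches after relabeling.

W_11-reps of the 17 weights in Ā_11 (same 4-coord order as C):

  λ_1 → (3, 2, 2, 1) · λ_2 → (3, 1, 3, 3) · λ_3 → (3, 1, 3, 3) · λ_4 → (0, 0, 11, 0) · λ_5 → (2, 3, 6, 0) · λ_6 → (3, 1, 3, 3) · λ_7 → (3, 1, 3, 3) · λ_8 → (3, 2, 2, 1) · λ_9 → (2, 3, 6, 0) · λ_10 → (5, 3, 2, 0) · λ_11 → (5, 3, 2, 0) · λ_12 → (3, 2, 2, 1) · λ_13 → (0, 0, 11, 0) · λ_14 → (3, 2, 2, 1) · λ_15 → (5, 3, 2, 0) · λ_16 → (3, 1, 3, 3) · λ_17 → (1, 5, 0, 0)

Linkage partition of the 17 weights (6 classes, p=11):

[[1, 8, 12, 14], [2, 3, 6, 7, 16], [4, 13], [5, 9], [10, 11, 15], [17]]


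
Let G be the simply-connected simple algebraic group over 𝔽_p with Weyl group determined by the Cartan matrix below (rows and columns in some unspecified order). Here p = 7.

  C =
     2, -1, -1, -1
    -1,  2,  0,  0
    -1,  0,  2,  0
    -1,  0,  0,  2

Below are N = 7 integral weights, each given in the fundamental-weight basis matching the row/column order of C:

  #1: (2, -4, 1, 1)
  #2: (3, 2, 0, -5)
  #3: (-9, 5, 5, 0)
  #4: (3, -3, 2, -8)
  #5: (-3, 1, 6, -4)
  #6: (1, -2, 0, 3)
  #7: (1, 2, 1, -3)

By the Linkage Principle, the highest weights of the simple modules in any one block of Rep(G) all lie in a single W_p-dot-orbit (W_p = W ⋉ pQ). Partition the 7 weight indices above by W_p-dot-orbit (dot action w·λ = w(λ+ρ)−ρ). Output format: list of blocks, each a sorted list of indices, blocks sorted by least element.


Dynkin diagram of C (from the 6 off-diagonal −1 entries): D_4.

λ_j+ρ reflected into Ā_7 (⟨·,θ^∨⟩≤7); 4-tuples as given:

  λ_1 → (0, 3, 2, 2);  λ_2 → (1, 2, 0, 3);  λ_3 → (0, 1, 1, 4);  λ_4 → (0, 3, 2, 2);  λ_5 → (0, 3, 2, 2);  λ_6 → (0, 1, 1, 4);  λ_7 → (0, 3, 2, 2)

Grouping the 7 weights by Ā_7-representative: 3 linkage classes.

[[1, 4, 5, 7], [2], [3, 6]]


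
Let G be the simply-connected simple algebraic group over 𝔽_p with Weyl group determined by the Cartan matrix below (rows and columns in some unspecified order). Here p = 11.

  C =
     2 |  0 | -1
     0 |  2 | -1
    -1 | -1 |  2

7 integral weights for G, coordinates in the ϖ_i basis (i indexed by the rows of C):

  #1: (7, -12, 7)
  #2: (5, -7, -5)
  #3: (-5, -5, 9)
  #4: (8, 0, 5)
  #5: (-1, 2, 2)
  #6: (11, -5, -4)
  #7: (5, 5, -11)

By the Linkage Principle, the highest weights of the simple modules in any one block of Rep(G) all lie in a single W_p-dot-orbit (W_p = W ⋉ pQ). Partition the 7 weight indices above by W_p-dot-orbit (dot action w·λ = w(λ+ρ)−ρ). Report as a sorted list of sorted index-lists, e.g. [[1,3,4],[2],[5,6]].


A_3 Cartan matrix, 3 simple roots permuted; ρ=(1,1,1).

Alcove-folded reps (p=11, 7 weights, presented ϖ-order):

  λ_1+ρ ↦ (0, 3, 3);  λ_2+ρ ↦ (4, 4, 2);  λ_3+ρ ↦ (4, 4, 2);  λ_4+ρ ↦ (4, 4, 2);  λ_5+ρ ↦ (0, 3, 3);  λ_6+ρ ↦ (4, 2, 4);  λ_7+ρ ↦ (4, 4, 2)

Grouping the 7 weights by Ā_11-representative: 3 linkage classes.

[[1, 5], [2, 3, 4, 7], [6]]


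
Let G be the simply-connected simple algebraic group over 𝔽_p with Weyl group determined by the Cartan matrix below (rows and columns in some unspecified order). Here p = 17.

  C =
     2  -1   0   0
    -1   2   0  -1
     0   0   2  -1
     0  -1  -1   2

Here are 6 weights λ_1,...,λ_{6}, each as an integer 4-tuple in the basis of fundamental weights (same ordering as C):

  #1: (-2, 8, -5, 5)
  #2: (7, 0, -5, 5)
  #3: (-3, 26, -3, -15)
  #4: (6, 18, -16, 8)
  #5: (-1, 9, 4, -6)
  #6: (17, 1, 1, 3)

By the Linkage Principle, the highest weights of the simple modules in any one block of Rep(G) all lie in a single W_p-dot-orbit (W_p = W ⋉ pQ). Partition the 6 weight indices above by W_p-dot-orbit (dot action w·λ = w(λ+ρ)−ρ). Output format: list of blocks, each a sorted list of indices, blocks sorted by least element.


A_4 Cartan matrix, 4 simple roots permuted; ρ=(1,1,1,1).

λ_j+ρ reflected into Ā_17 (⟨·,θ^∨⟩≤17); 4-tuples as given:

  λ_1 → (1, 8, 4, 2) · λ_2 → (8, 1, 4, 2) · λ_3 → (8, 1, 4, 2) · λ_4 → (8, 1, 4, 2) · λ_5 → (0, 5, 0, 5) · λ_6 → (8, 1, 4, 2)

Grouping the 6 weights by Ā_17-representative: 3 linkage classes.

[[1], [2, 3, 4, 6], [5]]


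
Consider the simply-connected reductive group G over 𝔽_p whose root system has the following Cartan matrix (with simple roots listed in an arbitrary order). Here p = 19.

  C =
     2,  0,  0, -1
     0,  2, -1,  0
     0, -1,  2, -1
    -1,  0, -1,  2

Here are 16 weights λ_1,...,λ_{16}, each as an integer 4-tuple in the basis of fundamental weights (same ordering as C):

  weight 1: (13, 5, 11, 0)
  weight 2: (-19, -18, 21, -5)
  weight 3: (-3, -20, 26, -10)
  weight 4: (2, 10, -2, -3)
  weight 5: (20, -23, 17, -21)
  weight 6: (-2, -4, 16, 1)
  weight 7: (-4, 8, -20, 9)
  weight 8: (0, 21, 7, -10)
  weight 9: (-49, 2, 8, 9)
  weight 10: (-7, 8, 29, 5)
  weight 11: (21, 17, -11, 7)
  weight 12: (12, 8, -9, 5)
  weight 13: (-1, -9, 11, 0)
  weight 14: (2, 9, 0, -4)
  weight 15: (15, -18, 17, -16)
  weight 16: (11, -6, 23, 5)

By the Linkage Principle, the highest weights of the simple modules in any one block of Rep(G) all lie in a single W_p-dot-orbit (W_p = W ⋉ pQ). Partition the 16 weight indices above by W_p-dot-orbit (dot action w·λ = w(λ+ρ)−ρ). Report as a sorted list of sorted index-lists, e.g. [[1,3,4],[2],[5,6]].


C ↔ A_4 under row/col permutation; |W(A_4)| = 120.

Folding the 16 weights λ_j+ρ into Ā_19 (reps in the given 4-coord order):

  [1] (0, 8, 4, 1);  [2] (1, 3, 14, 1);  [3] (0, 8, 2, 1);  [4] (0, 8, 2, 1);  [5] (1, 3, 14, 1);  [6] (1, 3, 14, 1);  [7] (9, 7, 3, 0);  [8] (0, 8, 2, 1);  [9] (9, 7, 3, 0);  [10] (10, 0, 6, 2);  [11] (0, 8, 2, 1);  [12] (10, 0, 6, 2);  [13] (0, 8, 4, 1);  [14] (0, 8, 2, 1);  [15] (1, 3, 14, 1);  [16] (0, 8, 4, 1)

Partition of {1..16} into 5 W_19-dot-orbits:

[[1, 13, 16], [2, 5, 6, 15], [3, 4, 8, 11, 14], [7, 9], [10, 12]]


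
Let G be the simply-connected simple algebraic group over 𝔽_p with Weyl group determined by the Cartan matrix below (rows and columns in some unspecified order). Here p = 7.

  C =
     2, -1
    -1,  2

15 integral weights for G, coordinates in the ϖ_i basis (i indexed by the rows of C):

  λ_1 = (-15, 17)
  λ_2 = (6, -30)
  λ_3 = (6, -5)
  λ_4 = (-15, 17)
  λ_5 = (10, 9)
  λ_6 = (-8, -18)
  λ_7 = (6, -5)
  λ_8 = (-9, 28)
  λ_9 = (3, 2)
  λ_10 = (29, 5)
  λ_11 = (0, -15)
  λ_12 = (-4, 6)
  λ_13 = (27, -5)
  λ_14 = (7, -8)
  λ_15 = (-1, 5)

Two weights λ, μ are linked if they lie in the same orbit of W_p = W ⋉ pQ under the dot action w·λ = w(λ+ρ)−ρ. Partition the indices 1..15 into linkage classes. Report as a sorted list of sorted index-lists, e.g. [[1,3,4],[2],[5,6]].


Root system A_2: the 2×2 matrix C matches after relabeling.

Alcove-folded reps (p=7, 15 weights, presented ϖ-order):

  1: (4, 3) · 2: (0, 6) · 3: (3, 4) · 4: (4, 3) · 5: (4, 3) · 6: (4, 3) · 7: (3, 4) · 8: (6, 1) · 9: (4, 3) · 10: (1, 1) · 11: (0, 6) · 12: (3, 4) · 13: (3, 4) · 14: (0, 6) · 15: (0, 6)

Linkage partition of the 15 weights (5 classes, p=7):

[[1, 4, 5, 6, 9], [2, 11, 14, 15], [3, 7, 12, 13], [8], [10]]


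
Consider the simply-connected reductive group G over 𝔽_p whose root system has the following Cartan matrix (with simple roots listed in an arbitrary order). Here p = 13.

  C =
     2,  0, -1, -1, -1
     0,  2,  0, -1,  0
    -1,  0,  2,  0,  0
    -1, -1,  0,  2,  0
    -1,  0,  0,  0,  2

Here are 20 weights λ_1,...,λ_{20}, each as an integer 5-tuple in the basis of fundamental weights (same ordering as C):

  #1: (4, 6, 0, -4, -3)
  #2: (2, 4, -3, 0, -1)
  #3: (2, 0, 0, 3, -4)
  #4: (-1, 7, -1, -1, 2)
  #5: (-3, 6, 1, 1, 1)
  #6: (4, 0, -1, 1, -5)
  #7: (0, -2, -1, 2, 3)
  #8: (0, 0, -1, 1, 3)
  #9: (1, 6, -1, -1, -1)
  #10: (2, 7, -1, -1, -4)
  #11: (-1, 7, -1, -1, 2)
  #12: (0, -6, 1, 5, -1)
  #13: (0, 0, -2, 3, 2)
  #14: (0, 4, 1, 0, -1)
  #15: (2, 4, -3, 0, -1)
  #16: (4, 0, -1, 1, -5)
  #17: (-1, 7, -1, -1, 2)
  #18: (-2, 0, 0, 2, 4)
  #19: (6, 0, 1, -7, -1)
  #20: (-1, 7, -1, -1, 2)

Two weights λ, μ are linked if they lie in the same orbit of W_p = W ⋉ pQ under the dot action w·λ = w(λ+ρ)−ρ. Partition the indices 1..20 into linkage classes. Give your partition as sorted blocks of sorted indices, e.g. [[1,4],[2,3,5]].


Cartan matrix: type D_5 (|W|=1920); un-permuting the 5 rows.

Alcove-folded reps (p=13, 20 weights, presented ϖ-order):

  1: (0, 4, 1, 3, 2)
  2: (1, 5, 2, 1, 0)
  3: (0, 1, 1, 4, 3)
  4: (0, 8, 0, 0, 3)
  5: (2, 7, 0, 0, 0)
  6: (1, 1, 0, 2, 4)
  7: (1, 1, 0, 2, 4)
  8: (1, 1, 0, 2, 4)
  9: (2, 7, 0, 0, 0)
  10: (0, 8, 0, 0, 3)
  11: (0, 8, 0, 0, 3)
  12: (1, 5, 2, 1, 0)
  13: (0, 1, 1, 4, 3)
  14: (1, 5, 2, 1, 0)
  15: (1, 5, 2, 1, 0)
  16: (1, 1, 0, 2, 4)
  17: (0, 8, 0, 0, 3)
  18: (1, 1, 0, 2, 4)
  19: (1, 5, 2, 1, 0)
  20: (0, 8, 0, 0, 3)

These 20 weights hit 6 W_13-dot-orbits; sizes (1, 5, 2, 5, 2, 5):

[[1], [2, 12, 14, 15, 19], [3, 13], [4, 10, 11, 17, 20], [5, 9], [6, 7, 8, 16, 18]]


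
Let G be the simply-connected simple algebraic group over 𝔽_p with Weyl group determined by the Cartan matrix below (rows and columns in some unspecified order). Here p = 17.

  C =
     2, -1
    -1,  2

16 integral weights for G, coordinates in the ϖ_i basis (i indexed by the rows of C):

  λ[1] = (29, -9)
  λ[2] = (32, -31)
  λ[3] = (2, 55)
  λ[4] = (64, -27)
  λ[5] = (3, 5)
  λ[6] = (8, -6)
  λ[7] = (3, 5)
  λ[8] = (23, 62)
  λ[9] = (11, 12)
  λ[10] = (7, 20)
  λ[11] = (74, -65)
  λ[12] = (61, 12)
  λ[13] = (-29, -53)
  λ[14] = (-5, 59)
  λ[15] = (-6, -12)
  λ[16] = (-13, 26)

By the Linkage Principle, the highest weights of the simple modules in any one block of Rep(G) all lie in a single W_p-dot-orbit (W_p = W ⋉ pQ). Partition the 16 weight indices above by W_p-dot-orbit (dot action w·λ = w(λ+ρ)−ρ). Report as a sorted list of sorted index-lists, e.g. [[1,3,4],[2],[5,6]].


Cartan matrix: type A_2 (|W|=6); un-permuting the 2 rows.

Ā_17 reps of the 16 weights (A_2, coords as presented):

    λ_1 → (4, 5)
    λ_2 → (13, 1)
    λ_3 → (3, 5)
    λ_4 → (3, 5)
    λ_5 → (4, 6)
    λ_6 → (4, 5)
    λ_7 → (4, 6)
    λ_8 → (2, 5)
    λ_9 → (4, 5)
    λ_10 → (4, 5)
    λ_11 → (4, 6)
    λ_12 → (4, 6)
    λ_13 → (11, 5)
    λ_14 → (4, 5)
    λ_15 → (11, 5)
    λ_16 → (2, 5)

Linkage partition of the 16 weights (6 classes, p=17):

[[1, 6, 9, 10, 14], [2], [3, 4], [5, 7, 11, 12], [8, 16], [13, 15]]


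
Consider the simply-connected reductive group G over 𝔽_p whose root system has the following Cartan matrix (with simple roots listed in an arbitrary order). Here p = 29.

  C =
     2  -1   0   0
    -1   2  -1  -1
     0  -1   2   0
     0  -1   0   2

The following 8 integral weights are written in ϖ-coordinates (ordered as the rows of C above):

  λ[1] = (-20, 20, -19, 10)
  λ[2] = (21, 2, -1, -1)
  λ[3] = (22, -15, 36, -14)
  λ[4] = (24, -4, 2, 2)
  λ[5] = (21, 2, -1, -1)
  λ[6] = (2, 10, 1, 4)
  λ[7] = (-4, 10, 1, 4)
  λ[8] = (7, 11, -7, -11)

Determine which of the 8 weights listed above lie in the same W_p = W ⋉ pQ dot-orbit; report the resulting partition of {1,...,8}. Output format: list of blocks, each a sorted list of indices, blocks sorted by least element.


Dynkin diagram of C (from the 6 off-diagonal −1 entries): D_4.

Each λ_j+ρ reduced to Ā_29; 4-tuples below use C's row order:

  λ_1 → (3, 8, 2, 5)
  λ_2 → (22, 3, 0, 0)
  λ_3 → (4, 4, 2, 6)
  λ_4 → (22, 3, 0, 0)
  λ_5 → (22, 3, 0, 0)
  λ_6 → (3, 8, 2, 5)
  λ_7 → (3, 8, 2, 5)
  λ_8 → (4, 4, 2, 6)

The 8 indices split into 3 linkage classes (same alcove rep ⇔ same W_29-dot-orbit):

[[1, 6, 7], [2, 4, 5], [3, 8]]


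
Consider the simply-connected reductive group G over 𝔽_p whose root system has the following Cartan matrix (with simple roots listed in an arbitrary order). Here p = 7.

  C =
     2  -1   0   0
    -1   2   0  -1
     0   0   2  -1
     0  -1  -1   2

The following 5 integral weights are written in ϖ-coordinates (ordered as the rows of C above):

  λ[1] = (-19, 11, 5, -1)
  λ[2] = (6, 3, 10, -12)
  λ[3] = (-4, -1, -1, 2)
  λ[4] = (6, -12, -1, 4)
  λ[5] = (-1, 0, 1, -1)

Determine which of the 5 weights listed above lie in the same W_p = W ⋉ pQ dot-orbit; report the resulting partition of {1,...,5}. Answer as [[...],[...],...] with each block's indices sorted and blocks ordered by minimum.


Dynkin diagram of C (from the 6 off-diagonal −1 entries): A_4.

Each λ_j+ρ reduced to Ā_7; 4-tuples below use C's row order:

  λ_1 → (0, 1, 2, 0)
  λ_2 → (0, 3, 0, 0)
  λ_3 → (0, 3, 0, 0)
  λ_4 → (0, 1, 2, 0)
  λ_5 → (0, 1, 2, 0)

These 5 weights hit 2 W_7-dot-orbits; sizes (3, 2):

[[1, 4, 5], [2, 3]]


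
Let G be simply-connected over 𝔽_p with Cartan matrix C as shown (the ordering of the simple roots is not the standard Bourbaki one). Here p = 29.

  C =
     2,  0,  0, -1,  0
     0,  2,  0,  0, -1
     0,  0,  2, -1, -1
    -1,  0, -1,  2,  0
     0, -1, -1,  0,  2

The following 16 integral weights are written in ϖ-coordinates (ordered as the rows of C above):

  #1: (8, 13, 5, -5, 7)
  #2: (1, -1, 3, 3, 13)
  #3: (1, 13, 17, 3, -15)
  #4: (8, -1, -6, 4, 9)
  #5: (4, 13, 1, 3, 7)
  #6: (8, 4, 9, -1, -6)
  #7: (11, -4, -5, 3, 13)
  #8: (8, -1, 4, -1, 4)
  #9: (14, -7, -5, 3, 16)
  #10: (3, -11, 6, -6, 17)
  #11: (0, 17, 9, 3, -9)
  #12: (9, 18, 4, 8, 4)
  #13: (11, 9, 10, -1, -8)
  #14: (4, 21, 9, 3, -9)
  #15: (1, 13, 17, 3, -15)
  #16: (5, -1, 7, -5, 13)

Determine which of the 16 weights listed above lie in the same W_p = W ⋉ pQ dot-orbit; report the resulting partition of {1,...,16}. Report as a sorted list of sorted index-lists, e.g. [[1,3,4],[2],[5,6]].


Dynkin diagram of C (from the 8 off-diagonal −1 entries): A_5.

Each λ_j+ρ reduced to Ā_29; 5-tuples below use C's row order:

  λ_1 → (1, 10, 2, 4, 8);  λ_2 → (2, 0, 4, 4, 14);  λ_3 → (2, 0, 4, 4, 14);  λ_4 → (9, 0, 5, 0, 5);  λ_5 → (1, 10, 2, 4, 8);  λ_6 → (9, 0, 5, 0, 5);  λ_7 → (12, 3, 4, 0, 7);  λ_8 → (9, 0, 5, 0, 5);  λ_9 → (12, 3, 4, 0, 7);  λ_10 → (1, 10, 2, 4, 8);  λ_11 → (1, 10, 2, 4, 8);  λ_12 → (9, 0, 5, 0, 5);  λ_13 → (12, 3, 4, 0, 7);  λ_14 → (1, 10, 2, 4, 8);  λ_15 → (2, 0, 4, 4, 14);  λ_16 → (2, 0, 4, 4, 14)

4 distinct reps among the 16 weights ⇒ 4 W_29-linkage classes:

[[1, 5, 10, 11, 14], [2, 3, 15, 16], [4, 6, 8, 12], [7, 9, 13]]


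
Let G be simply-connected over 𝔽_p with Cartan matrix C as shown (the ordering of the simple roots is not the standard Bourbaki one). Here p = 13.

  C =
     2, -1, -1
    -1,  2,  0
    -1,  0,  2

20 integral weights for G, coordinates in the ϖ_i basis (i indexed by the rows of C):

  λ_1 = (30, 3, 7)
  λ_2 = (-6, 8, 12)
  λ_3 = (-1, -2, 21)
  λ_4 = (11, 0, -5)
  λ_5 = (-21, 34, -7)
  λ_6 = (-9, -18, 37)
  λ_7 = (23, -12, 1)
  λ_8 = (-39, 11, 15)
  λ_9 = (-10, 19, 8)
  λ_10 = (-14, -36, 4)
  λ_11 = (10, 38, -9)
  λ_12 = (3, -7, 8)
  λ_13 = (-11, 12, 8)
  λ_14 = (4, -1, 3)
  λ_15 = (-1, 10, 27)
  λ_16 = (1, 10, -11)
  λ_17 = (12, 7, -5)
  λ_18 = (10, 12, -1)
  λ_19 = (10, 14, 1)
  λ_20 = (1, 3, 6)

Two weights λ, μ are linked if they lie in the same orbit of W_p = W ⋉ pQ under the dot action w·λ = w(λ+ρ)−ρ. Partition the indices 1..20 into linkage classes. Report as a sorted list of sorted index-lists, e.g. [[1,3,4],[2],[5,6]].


Dynkin diagram of C (from the 4 off-diagonal −1 entries): A_3.

Alcove-folded reps (p=13, 20 weights, presented ϖ-order):

  λ_1+ρ ↦ (5, 0, 4);  λ_2+ρ ↦ (5, 0, 4);  λ_3+ρ ↦ (8, 1, 4);  λ_4+ρ ↦ (8, 1, 4);  λ_5+ρ ↦ (2, 4, 7);  λ_6+ρ ↦ (8, 1, 4);  λ_7+ρ ↦ (0, 2, 11);  λ_8+ρ ↦ (9, 3, 1);  λ_9+ρ ↦ (2, 4, 7);  λ_10+ρ ↦ (5, 0, 4);  λ_11+ρ ↦ (8, 3, 2);  λ_12+ρ ↦ (2, 4, 7);  λ_13+ρ ↦ (9, 3, 1);  λ_14+ρ ↦ (5, 0, 4);  λ_15+ρ ↦ (0, 2, 11);  λ_16+ρ ↦ (8, 3, 2);  λ_17+ρ ↦ (5, 0, 4);  λ_18+ρ ↦ (0, 2, 11);  λ_19+ρ ↦ (0, 2, 11);  λ_20+ρ ↦ (2, 4, 7)

These 20 weights hit 6 W_13-dot-orbits; sizes (5, 3, 4, 4, 2, 2):

[[1, 2, 10, 14, 17], [3, 4, 6], [5, 9, 12, 20], [7, 15, 18, 19], [8, 13], [11, 16]]


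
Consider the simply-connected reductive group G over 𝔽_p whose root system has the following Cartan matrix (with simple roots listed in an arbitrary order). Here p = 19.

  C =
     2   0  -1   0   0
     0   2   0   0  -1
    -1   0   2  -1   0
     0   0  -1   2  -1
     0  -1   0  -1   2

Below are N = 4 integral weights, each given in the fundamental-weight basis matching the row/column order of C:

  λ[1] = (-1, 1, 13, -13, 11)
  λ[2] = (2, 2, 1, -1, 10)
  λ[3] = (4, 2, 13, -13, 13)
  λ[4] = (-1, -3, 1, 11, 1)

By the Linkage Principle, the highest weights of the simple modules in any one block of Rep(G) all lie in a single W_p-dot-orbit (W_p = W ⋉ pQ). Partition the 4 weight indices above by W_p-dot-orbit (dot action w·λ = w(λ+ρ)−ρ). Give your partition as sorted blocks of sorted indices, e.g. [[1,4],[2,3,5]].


Cartan matrix: type A_5 (|W|=720); un-permuting the 5 rows.

Ā_19 reps of the 4 weights (A_5, coords as presented):

  [1] (0, 2, 2, 12, 0)
  [2] (3, 3, 2, 0, 11)
  [3] (0, 2, 2, 12, 0)
  [4] (0, 2, 2, 12, 0)

Grouping the 4 weights by Ā_19-representative: 2 linkage classes.

[[1, 3, 4], [2]]


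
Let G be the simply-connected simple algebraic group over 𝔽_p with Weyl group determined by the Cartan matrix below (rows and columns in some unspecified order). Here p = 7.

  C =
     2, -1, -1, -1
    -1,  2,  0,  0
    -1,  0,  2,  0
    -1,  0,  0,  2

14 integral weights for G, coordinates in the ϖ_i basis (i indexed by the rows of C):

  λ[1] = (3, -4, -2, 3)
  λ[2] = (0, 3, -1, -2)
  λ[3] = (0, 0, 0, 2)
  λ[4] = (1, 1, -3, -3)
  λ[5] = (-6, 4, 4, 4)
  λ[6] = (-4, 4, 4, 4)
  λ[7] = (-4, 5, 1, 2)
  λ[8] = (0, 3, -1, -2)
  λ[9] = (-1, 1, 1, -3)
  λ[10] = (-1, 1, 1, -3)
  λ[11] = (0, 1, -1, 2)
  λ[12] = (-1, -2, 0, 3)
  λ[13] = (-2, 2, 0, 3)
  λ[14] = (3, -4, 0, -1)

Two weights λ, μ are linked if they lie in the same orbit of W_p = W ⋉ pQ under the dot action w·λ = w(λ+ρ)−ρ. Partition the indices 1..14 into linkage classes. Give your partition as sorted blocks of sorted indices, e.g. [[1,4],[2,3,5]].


D_4 Cartan matrix, 4 simple roots permuted; ρ=(1,1,1,1).

λ_j+ρ reflected into Ā_7 (⟨·,θ^∨⟩≤7); 4-tuples as given:

    λ_1+ρ ↦ (1, 2, 0, 3)
    λ_2+ρ ↦ (0, 4, 0, 1)
    λ_3+ρ ↦ (1, 1, 1, 3)
    λ_4+ρ ↦ (2, 0, 0, 0)
    λ_5+ρ ↦ (2, 0, 0, 0)
    λ_6+ρ ↦ (2, 0, 0, 0)
    λ_7+ρ ↦ (1, 3, 1, 0)
    λ_8+ρ ↦ (0, 4, 0, 1)
    λ_9+ρ ↦ (2, 0, 0, 0)
    λ_10+ρ ↦ (2, 0, 0, 0)
    λ_11+ρ ↦ (1, 2, 0, 3)
    λ_12+ρ ↦ (1, 0, 0, 3)
    λ_13+ρ ↦ (1, 2, 0, 3)
    λ_14+ρ ↦ (1, 3, 1, 0)

Partition of {1..14} into 6 W_7-dot-orbits:

[[1, 11, 13], [2, 8], [3], [4, 5, 6, 9, 10], [7, 14], [12]]


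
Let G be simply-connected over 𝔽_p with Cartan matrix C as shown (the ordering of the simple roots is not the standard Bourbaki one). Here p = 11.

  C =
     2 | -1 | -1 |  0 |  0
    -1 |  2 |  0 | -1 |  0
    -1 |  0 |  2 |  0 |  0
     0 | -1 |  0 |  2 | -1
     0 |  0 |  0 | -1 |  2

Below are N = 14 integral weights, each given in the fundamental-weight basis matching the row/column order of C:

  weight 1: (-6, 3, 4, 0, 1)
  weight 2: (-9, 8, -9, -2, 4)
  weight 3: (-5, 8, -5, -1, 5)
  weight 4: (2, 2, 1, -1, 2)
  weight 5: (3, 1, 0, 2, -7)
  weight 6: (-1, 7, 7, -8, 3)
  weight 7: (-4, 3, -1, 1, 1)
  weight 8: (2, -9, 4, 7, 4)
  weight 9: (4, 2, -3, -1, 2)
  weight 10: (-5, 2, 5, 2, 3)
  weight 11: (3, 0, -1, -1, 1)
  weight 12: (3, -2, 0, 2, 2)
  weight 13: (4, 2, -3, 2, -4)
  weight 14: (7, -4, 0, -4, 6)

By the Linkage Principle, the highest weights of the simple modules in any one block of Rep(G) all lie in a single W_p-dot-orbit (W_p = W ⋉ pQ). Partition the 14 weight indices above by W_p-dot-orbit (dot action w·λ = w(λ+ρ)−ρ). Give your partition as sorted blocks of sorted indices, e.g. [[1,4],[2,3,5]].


A_5 Cartan matrix, 5 simple roots permuted; ρ=(1,1,1,1,1).

λ_j+ρ reflected into Ā_11 (⟨·,θ^∨⟩≤11); 5-tuples as given:

  [1] (4, 1, 0, 0, 2)
  [2] (0, 1, 3, 2, 2)
  [3] (4, 1, 0, 0, 2)
  [4] (3, 3, 2, 0, 3)
  [5] (3, 1, 1, 2, 3)
  [6] (0, 1, 3, 2, 2)
  [7] (0, 1, 3, 2, 2)
  [8] (3, 3, 2, 0, 3)
  [9] (3, 3, 2, 0, 3)
  [10] (3, 1, 1, 2, 3)
  [11] (4, 1, 0, 0, 2)
  [12] (3, 1, 1, 2, 3)
  [13] (3, 3, 2, 0, 3)
  [14] (2, 3, 1, 3, 1)

5 distinct reps among the 14 weights ⇒ 5 W_11-linkage classes:

[[1, 3, 11], [2, 6, 7], [4, 8, 9, 13], [5, 10, 12], [14]]


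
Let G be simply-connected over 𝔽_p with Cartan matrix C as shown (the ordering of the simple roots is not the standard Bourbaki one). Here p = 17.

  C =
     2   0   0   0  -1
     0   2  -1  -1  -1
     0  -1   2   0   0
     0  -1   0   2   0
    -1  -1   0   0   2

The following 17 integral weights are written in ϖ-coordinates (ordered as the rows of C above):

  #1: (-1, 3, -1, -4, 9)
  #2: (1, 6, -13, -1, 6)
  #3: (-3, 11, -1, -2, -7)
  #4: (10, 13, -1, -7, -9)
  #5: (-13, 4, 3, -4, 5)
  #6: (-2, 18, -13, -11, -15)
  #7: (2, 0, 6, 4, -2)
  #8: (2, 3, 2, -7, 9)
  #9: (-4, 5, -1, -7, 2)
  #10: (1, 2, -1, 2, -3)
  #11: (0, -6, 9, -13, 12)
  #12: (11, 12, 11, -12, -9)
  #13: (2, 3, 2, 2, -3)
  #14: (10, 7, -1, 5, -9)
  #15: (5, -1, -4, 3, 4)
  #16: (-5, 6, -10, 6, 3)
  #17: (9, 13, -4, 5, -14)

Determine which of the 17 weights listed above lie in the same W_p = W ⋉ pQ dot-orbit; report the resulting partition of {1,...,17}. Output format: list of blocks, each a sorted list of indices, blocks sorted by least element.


C ↔ D_5 under row/col permutation; |W(D_5)| = 1920.

Each λ_j+ρ reduced to Ā_17; 5-tuples below use C's row order:

  1: (0, 1, 0, 3, 2) · 2: (2, 0, 7, 5, 1) · 3: (6, 3, 0, 1, 2) · 4: (3, 0, 0, 6, 0) · 5: (6, 3, 0, 1, 2) · 6: (2, 0, 7, 5, 1) · 7: (2, 0, 7, 5, 1) · 8: (0, 1, 0, 3, 2) · 9: (3, 0, 0, 6, 0) · 10: (0, 1, 0, 3, 2) · 11: (2, 0, 7, 5, 1) · 12: (6, 3, 0, 1, 2) · 13: (1, 2, 3, 3, 2) · 14: (3, 0, 0, 6, 0) · 15: (6, 3, 0, 1, 2) · 16: (2, 0, 7, 5, 1) · 17: (0, 1, 0, 3, 2)

The 17 indices split into 5 linkage classes (same alcove rep ⇔ same W_17-dot-orbit):

[[1, 8, 10, 17], [2, 6, 7, 11, 16], [3, 5, 12, 15], [4, 9, 14], [13]]


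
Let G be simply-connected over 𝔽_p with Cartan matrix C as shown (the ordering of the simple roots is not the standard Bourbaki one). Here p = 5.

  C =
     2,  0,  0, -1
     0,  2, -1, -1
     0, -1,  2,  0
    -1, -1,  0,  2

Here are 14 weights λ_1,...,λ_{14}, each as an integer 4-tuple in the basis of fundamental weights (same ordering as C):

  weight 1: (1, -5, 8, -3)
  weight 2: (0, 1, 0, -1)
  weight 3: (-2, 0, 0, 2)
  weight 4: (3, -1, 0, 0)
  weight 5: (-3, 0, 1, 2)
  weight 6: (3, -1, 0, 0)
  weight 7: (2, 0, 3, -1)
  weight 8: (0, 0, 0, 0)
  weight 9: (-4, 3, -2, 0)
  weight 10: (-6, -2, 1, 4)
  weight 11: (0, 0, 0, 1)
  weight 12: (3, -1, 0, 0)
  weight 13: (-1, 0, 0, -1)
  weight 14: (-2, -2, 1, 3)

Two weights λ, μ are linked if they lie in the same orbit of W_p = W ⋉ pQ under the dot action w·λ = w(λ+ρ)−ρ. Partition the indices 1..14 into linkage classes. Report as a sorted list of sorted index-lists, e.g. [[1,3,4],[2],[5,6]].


C ↔ A_4 under row/col permutation; |W(A_4)| = 120.

Each λ_j+ρ reduced to Ā_5; 4-tuples below use C's row order:

  λ_1 → (0, 1, 1, 0) · λ_2 → (1, 2, 1, 0) · λ_3 → (1, 1, 1, 2) · λ_4 → (3, 0, 0, 1) · λ_5 → (1, 1, 1, 1) · λ_6 → (3, 0, 0, 1) · λ_7 → (0, 1, 1, 0) · λ_8 → (1, 1, 1, 1) · λ_9 → (1, 1, 1, 2) · λ_10 → (3, 0, 0, 1) · λ_11 → (1, 1, 1, 2) · λ_12 → (3, 0, 0, 1) · λ_13 → (0, 1, 1, 0) · λ_14 → (1, 1, 1, 2)

5 distinct reps among the 14 weights ⇒ 5 W_5-linkage classes:

[[1, 7, 13], [2], [3, 9, 11, 14], [4, 6, 10, 12], [5, 8]]


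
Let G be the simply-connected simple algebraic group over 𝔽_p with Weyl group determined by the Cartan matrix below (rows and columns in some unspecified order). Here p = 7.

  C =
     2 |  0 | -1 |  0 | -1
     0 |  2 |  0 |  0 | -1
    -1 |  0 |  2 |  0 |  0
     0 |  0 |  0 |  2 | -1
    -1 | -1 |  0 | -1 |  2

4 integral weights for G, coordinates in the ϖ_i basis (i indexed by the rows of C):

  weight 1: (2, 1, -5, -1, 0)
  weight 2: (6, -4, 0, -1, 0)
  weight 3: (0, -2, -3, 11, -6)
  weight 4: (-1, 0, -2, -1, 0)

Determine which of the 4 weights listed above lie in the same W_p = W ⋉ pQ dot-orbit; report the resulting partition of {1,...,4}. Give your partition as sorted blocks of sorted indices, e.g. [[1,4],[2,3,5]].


Dynkin diagram of C (from the 8 off-diagonal −1 entries): D_5.

Folding the 4 weights λ_j+ρ into Ā_7 (reps in the given 5-coord order):

  λ_1+ρ ↦ (1, 2, 3, 0, 0);  λ_2+ρ ↦ (1, 1, 0, 0, 0);  λ_3+ρ ↦ (1, 1, 0, 0, 0);  λ_4+ρ ↦ (1, 1, 0, 0, 0)

Partition of {1..4} into 2 W_7-dot-orbits:

[[1], [2, 3, 4]]
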